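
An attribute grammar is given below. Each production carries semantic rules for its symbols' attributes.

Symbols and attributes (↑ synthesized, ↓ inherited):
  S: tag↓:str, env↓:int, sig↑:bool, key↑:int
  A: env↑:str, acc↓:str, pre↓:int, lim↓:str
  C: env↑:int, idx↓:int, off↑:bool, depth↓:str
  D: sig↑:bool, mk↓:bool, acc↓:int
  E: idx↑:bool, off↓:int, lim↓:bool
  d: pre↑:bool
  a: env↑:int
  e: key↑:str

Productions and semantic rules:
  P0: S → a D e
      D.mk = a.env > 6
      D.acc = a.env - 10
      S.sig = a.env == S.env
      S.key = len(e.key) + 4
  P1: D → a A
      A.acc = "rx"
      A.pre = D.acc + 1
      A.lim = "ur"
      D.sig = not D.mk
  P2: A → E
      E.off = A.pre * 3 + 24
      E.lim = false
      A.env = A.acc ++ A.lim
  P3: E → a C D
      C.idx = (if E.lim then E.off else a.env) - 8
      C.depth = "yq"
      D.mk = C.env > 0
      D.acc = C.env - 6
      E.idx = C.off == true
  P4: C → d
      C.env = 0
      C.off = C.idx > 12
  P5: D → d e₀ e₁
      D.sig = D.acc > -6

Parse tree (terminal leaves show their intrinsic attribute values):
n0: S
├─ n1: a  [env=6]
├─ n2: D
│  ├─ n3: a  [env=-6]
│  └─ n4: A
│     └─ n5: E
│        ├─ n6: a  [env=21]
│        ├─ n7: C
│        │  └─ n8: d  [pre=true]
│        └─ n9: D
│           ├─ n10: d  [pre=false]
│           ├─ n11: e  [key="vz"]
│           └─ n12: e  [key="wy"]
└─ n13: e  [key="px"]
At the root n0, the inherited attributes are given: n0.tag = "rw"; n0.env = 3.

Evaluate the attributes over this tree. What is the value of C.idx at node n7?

13

1. n0.tag = "rw"  [given at root]
2. n0.env = 3  [given at root]
3. n1.env = 6  [terminal]
4. n2.mk = false  [a.env > 6]
5. n2.acc = -4  [a.env - 10]
6. n3.env = -6  [terminal]
7. n4.acc = "rx"  ["rx"]
8. n4.pre = -3  [D.acc + 1]
9. n4.lim = "ur"  ["ur"]
10. n5.off = 15  [A.pre * 3 + 24]
11. n5.lim = false  [false]
12. n6.env = 21  [terminal]
13. n7.idx = 13  [(if E.lim then E.off else a.env) - 8]
14. n7.depth = "yq"  ["yq"]
15. n8.pre = true  [terminal]
16. n7.env = 0  [0]
17. n7.off = true  [C.idx > 12]
18. n9.mk = false  [C.env > 0]
19. n9.acc = -6  [C.env - 6]
20. n10.pre = false  [terminal]
21. n11.key = "vz"  [terminal]
22. n12.key = "wy"  [terminal]
23. n9.sig = false  [D.acc > -6]
24. n5.idx = true  [C.off == true]
25. n4.env = "rxur"  [A.acc ++ A.lim]
26. n2.sig = true  [not D.mk]
27. n13.key = "px"  [terminal]
28. n0.sig = false  [a.env == S.env]
29. n0.key = 6  [len(e.key) + 4]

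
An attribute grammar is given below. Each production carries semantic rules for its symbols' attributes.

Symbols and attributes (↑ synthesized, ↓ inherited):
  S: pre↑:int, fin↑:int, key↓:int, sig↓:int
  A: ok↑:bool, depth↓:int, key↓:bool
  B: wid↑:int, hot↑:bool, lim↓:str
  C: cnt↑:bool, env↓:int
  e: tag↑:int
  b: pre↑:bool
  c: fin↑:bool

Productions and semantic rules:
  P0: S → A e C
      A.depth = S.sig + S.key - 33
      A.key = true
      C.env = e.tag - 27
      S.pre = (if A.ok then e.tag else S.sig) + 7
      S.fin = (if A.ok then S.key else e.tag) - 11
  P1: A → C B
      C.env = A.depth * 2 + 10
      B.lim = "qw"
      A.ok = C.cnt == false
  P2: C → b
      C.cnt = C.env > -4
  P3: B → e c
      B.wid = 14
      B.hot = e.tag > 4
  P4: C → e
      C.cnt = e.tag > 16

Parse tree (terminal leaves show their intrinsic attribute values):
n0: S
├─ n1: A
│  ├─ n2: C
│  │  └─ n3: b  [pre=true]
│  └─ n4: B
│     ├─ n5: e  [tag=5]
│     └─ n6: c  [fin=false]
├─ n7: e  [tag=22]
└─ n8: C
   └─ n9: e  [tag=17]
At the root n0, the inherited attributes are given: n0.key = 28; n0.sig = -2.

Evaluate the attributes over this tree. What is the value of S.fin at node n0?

1. n0.key = 28  [given at root]
2. n0.sig = -2  [given at root]
3. n1.depth = -7  [S.sig + S.key - 33]
4. n1.key = true  [true]
5. n2.env = -4  [A.depth * 2 + 10]
6. n3.pre = true  [terminal]
7. n2.cnt = false  [C.env > -4]
8. n4.lim = "qw"  ["qw"]
9. n5.tag = 5  [terminal]
10. n6.fin = false  [terminal]
11. n4.wid = 14  [14]
12. n4.hot = true  [e.tag > 4]
13. n1.ok = true  [C.cnt == false]
14. n7.tag = 22  [terminal]
15. n8.env = -5  [e.tag - 27]
16. n9.tag = 17  [terminal]
17. n8.cnt = true  [e.tag > 16]
18. n0.pre = 29  [(if A.ok then e.tag else S.sig) + 7]
19. n0.fin = 17  [(if A.ok then S.key else e.tag) - 11]

17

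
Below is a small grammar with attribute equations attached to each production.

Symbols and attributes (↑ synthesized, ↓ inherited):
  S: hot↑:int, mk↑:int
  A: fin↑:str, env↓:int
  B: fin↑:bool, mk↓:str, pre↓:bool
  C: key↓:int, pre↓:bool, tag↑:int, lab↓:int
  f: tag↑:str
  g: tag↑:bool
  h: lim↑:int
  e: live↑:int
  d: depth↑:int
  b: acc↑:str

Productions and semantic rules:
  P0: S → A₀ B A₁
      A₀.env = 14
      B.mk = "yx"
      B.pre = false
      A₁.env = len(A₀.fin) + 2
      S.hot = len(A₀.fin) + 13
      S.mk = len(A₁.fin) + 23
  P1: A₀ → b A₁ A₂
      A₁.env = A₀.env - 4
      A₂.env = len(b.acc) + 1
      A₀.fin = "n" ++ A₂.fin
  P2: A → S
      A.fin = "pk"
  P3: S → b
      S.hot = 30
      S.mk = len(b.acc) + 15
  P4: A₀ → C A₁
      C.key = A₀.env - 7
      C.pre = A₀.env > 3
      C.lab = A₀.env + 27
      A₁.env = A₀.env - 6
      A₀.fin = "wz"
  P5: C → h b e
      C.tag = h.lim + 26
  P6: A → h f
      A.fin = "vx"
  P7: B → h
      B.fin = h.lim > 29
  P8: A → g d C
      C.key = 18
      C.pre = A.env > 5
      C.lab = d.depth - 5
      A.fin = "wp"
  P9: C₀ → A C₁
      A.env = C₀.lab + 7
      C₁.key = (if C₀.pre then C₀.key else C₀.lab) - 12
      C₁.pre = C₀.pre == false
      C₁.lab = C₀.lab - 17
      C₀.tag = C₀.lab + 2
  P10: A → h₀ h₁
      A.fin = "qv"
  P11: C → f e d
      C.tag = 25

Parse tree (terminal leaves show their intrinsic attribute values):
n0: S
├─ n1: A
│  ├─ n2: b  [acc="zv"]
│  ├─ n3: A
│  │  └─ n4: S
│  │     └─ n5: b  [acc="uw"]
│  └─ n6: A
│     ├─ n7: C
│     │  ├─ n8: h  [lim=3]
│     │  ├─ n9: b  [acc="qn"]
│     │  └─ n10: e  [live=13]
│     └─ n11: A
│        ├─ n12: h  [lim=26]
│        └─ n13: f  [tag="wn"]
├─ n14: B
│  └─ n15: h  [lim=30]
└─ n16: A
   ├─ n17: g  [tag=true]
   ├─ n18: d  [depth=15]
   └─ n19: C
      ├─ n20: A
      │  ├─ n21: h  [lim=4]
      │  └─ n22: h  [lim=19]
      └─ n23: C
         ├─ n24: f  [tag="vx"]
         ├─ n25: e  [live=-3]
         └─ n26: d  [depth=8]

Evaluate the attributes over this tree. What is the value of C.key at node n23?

-2

1. n1.env = 14  [14]
2. n2.acc = "zv"  [terminal]
3. n3.env = 10  [A₀.env - 4]
4. n5.acc = "uw"  [terminal]
5. n4.hot = 30  [30]
6. n4.mk = 17  [len(b.acc) + 15]
7. n3.fin = "pk"  ["pk"]
8. n6.env = 3  [len(b.acc) + 1]
9. n7.key = -4  [A₀.env - 7]
10. n7.pre = false  [A₀.env > 3]
11. n7.lab = 30  [A₀.env + 27]
12. n8.lim = 3  [terminal]
13. n9.acc = "qn"  [terminal]
14. n10.live = 13  [terminal]
15. n7.tag = 29  [h.lim + 26]
16. n11.env = -3  [A₀.env - 6]
17. n12.lim = 26  [terminal]
18. n13.tag = "wn"  [terminal]
19. n11.fin = "vx"  ["vx"]
20. n6.fin = "wz"  ["wz"]
21. n1.fin = "nwz"  ["n" ++ A₂.fin]
22. n14.mk = "yx"  ["yx"]
23. n14.pre = false  [false]
24. n15.lim = 30  [terminal]
25. n14.fin = true  [h.lim > 29]
26. n16.env = 5  [len(A₀.fin) + 2]
27. n17.tag = true  [terminal]
28. n18.depth = 15  [terminal]
29. n19.key = 18  [18]
30. n19.pre = false  [A.env > 5]
31. n19.lab = 10  [d.depth - 5]
32. n20.env = 17  [C₀.lab + 7]
33. n21.lim = 4  [terminal]
34. n22.lim = 19  [terminal]
35. n20.fin = "qv"  ["qv"]
36. n23.key = -2  [(if C₀.pre then C₀.key else C₀.lab) - 12]
37. n23.pre = true  [C₀.pre == false]
38. n23.lab = -7  [C₀.lab - 17]
39. n24.tag = "vx"  [terminal]
40. n25.live = -3  [terminal]
41. n26.depth = 8  [terminal]
42. n23.tag = 25  [25]
43. n19.tag = 12  [C₀.lab + 2]
44. n16.fin = "wp"  ["wp"]
45. n0.hot = 16  [len(A₀.fin) + 13]
46. n0.mk = 25  [len(A₁.fin) + 23]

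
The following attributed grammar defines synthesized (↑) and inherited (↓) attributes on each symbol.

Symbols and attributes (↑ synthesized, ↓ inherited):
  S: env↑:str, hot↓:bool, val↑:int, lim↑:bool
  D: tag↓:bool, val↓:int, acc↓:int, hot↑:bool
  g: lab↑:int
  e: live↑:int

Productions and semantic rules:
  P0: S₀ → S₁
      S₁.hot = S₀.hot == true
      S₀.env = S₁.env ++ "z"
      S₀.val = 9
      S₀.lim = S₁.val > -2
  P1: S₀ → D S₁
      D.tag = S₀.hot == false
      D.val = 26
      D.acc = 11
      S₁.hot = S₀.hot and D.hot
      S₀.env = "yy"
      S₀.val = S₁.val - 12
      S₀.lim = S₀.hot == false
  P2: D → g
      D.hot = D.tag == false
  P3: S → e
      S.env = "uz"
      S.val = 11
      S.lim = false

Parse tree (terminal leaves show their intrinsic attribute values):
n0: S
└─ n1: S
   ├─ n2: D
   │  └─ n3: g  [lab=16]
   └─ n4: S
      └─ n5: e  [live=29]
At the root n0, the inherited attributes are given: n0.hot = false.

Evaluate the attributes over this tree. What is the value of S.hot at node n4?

false

1. n0.hot = false  [given at root]
2. n1.hot = false  [S₀.hot == true]
3. n2.tag = true  [S₀.hot == false]
4. n2.val = 26  [26]
5. n2.acc = 11  [11]
6. n3.lab = 16  [terminal]
7. n2.hot = false  [D.tag == false]
8. n4.hot = false  [S₀.hot and D.hot]
9. n5.live = 29  [terminal]
10. n4.env = "uz"  ["uz"]
11. n4.val = 11  [11]
12. n4.lim = false  [false]
13. n1.env = "yy"  ["yy"]
14. n1.val = -1  [S₁.val - 12]
15. n1.lim = true  [S₀.hot == false]
16. n0.env = "yyz"  [S₁.env ++ "z"]
17. n0.val = 9  [9]
18. n0.lim = true  [S₁.val > -2]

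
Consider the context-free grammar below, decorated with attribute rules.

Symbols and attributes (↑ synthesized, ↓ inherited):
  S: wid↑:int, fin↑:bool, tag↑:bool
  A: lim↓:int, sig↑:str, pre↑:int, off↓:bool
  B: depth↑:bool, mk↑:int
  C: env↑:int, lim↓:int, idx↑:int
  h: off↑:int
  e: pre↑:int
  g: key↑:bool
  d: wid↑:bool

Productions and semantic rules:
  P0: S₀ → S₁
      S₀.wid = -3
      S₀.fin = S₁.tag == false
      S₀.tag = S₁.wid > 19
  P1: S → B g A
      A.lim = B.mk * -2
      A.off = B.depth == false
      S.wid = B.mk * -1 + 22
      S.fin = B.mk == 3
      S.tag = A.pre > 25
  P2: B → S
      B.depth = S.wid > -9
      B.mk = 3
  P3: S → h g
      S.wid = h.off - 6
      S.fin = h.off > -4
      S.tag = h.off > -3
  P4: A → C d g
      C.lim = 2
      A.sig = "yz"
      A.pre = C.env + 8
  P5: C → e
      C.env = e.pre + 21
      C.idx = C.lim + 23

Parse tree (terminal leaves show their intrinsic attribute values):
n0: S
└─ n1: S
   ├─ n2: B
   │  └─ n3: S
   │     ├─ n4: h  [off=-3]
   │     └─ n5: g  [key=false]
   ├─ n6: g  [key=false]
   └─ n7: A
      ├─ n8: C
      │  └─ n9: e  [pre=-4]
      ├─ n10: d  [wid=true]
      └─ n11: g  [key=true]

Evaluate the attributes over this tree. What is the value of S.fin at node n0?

1. n4.off = -3  [terminal]
2. n5.key = false  [terminal]
3. n3.wid = -9  [h.off - 6]
4. n3.fin = true  [h.off > -4]
5. n3.tag = false  [h.off > -3]
6. n2.depth = false  [S.wid > -9]
7. n2.mk = 3  [3]
8. n6.key = false  [terminal]
9. n7.lim = -6  [B.mk * -2]
10. n7.off = true  [B.depth == false]
11. n8.lim = 2  [2]
12. n9.pre = -4  [terminal]
13. n8.env = 17  [e.pre + 21]
14. n8.idx = 25  [C.lim + 23]
15. n10.wid = true  [terminal]
16. n11.key = true  [terminal]
17. n7.sig = "yz"  ["yz"]
18. n7.pre = 25  [C.env + 8]
19. n1.wid = 19  [B.mk * -1 + 22]
20. n1.fin = true  [B.mk == 3]
21. n1.tag = false  [A.pre > 25]
22. n0.wid = -3  [-3]
23. n0.fin = true  [S₁.tag == false]
24. n0.tag = false  [S₁.wid > 19]

true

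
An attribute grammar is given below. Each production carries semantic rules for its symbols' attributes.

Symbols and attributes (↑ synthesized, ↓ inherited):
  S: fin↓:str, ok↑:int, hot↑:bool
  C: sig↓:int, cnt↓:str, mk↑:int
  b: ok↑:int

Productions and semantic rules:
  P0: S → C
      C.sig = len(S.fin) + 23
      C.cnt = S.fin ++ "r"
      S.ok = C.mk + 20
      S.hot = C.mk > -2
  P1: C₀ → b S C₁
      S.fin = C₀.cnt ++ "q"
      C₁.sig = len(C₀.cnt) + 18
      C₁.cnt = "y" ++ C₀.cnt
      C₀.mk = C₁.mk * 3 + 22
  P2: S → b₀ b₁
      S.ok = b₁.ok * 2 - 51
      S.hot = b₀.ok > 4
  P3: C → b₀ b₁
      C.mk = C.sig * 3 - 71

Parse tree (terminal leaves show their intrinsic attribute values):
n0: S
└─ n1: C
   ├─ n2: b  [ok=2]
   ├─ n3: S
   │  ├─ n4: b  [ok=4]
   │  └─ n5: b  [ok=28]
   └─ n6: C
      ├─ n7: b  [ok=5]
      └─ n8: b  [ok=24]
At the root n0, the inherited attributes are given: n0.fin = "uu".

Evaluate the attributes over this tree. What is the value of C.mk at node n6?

-8

1. n0.fin = "uu"  [given at root]
2. n1.sig = 25  [len(S.fin) + 23]
3. n1.cnt = "uur"  [S.fin ++ "r"]
4. n2.ok = 2  [terminal]
5. n3.fin = "uurq"  [C₀.cnt ++ "q"]
6. n4.ok = 4  [terminal]
7. n5.ok = 28  [terminal]
8. n3.ok = 5  [b₁.ok * 2 - 51]
9. n3.hot = false  [b₀.ok > 4]
10. n6.sig = 21  [len(C₀.cnt) + 18]
11. n6.cnt = "yuur"  ["y" ++ C₀.cnt]
12. n7.ok = 5  [terminal]
13. n8.ok = 24  [terminal]
14. n6.mk = -8  [C.sig * 3 - 71]
15. n1.mk = -2  [C₁.mk * 3 + 22]
16. n0.ok = 18  [C.mk + 20]
17. n0.hot = false  [C.mk > -2]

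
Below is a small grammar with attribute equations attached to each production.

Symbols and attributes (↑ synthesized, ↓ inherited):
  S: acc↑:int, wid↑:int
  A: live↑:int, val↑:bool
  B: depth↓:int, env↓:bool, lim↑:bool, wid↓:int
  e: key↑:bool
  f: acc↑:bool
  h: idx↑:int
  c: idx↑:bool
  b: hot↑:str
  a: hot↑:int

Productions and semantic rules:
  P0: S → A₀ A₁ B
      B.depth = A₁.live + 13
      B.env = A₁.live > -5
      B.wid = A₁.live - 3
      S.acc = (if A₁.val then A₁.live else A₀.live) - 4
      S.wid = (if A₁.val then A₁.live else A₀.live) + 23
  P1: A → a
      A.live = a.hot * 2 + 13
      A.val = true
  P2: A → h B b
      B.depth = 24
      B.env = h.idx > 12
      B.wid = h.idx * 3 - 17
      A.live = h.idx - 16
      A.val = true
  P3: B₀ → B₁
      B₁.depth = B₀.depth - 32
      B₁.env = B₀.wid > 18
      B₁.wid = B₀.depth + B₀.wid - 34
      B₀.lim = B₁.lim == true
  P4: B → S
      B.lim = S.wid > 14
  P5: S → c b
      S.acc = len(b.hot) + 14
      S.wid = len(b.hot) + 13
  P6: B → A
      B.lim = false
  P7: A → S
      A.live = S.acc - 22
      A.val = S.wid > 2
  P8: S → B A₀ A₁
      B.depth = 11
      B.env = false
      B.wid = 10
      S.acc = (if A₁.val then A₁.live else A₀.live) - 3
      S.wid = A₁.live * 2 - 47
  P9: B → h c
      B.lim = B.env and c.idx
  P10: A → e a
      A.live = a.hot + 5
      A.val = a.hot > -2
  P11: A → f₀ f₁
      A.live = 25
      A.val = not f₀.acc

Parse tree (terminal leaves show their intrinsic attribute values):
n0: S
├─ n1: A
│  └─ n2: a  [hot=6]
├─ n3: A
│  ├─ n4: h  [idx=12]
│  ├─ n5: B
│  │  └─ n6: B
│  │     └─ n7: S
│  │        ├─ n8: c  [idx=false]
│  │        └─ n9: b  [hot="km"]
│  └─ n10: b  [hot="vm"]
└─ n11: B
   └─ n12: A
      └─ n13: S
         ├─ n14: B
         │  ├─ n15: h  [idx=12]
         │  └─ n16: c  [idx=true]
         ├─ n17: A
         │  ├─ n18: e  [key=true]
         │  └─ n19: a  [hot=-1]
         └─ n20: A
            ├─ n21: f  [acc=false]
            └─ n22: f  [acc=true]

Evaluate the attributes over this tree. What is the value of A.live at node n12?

0

1. n2.hot = 6  [terminal]
2. n1.live = 25  [a.hot * 2 + 13]
3. n1.val = true  [true]
4. n4.idx = 12  [terminal]
5. n5.depth = 24  [24]
6. n5.env = false  [h.idx > 12]
7. n5.wid = 19  [h.idx * 3 - 17]
8. n6.depth = -8  [B₀.depth - 32]
9. n6.env = true  [B₀.wid > 18]
10. n6.wid = 9  [B₀.depth + B₀.wid - 34]
11. n8.idx = false  [terminal]
12. n9.hot = "km"  [terminal]
13. n7.acc = 16  [len(b.hot) + 14]
14. n7.wid = 15  [len(b.hot) + 13]
15. n6.lim = true  [S.wid > 14]
16. n5.lim = true  [B₁.lim == true]
17. n10.hot = "vm"  [terminal]
18. n3.live = -4  [h.idx - 16]
19. n3.val = true  [true]
20. n11.depth = 9  [A₁.live + 13]
21. n11.env = true  [A₁.live > -5]
22. n11.wid = -7  [A₁.live - 3]
23. n14.depth = 11  [11]
24. n14.env = false  [false]
25. n14.wid = 10  [10]
26. n15.idx = 12  [terminal]
27. n16.idx = true  [terminal]
28. n14.lim = false  [B.env and c.idx]
29. n18.key = true  [terminal]
30. n19.hot = -1  [terminal]
31. n17.live = 4  [a.hot + 5]
32. n17.val = true  [a.hot > -2]
33. n21.acc = false  [terminal]
34. n22.acc = true  [terminal]
35. n20.live = 25  [25]
36. n20.val = true  [not f₀.acc]
37. n13.acc = 22  [(if A₁.val then A₁.live else A₀.live) - 3]
38. n13.wid = 3  [A₁.live * 2 - 47]
39. n12.live = 0  [S.acc - 22]
40. n12.val = true  [S.wid > 2]
41. n11.lim = false  [false]
42. n0.acc = -8  [(if A₁.val then A₁.live else A₀.live) - 4]
43. n0.wid = 19  [(if A₁.val then A₁.live else A₀.live) + 23]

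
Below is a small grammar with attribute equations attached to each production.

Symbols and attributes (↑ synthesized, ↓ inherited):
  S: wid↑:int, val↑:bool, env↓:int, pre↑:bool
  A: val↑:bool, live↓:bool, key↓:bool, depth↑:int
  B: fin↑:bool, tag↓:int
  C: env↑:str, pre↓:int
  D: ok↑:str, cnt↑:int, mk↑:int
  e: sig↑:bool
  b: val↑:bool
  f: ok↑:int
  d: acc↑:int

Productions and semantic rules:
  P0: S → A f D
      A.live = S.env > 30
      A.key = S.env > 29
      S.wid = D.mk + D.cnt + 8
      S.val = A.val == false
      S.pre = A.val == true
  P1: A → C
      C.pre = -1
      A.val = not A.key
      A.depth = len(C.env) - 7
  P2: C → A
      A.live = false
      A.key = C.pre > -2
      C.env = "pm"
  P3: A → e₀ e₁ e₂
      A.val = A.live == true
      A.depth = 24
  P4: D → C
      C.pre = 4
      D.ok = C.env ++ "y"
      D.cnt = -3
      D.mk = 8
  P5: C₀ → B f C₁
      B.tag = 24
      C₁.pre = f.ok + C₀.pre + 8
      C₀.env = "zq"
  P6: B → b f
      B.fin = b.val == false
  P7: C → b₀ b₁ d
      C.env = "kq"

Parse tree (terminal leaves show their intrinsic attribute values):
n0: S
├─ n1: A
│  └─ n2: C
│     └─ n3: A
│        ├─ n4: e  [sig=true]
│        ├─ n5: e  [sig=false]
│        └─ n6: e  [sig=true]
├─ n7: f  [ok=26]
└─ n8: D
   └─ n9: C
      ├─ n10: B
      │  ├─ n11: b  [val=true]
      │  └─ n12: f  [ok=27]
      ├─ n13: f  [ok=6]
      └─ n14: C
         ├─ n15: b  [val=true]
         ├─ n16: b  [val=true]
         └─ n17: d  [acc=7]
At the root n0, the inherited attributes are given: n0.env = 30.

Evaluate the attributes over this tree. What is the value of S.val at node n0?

1. n0.env = 30  [given at root]
2. n1.live = false  [S.env > 30]
3. n1.key = true  [S.env > 29]
4. n2.pre = -1  [-1]
5. n3.live = false  [false]
6. n3.key = true  [C.pre > -2]
7. n4.sig = true  [terminal]
8. n5.sig = false  [terminal]
9. n6.sig = true  [terminal]
10. n3.val = false  [A.live == true]
11. n3.depth = 24  [24]
12. n2.env = "pm"  ["pm"]
13. n1.val = false  [not A.key]
14. n1.depth = -5  [len(C.env) - 7]
15. n7.ok = 26  [terminal]
16. n9.pre = 4  [4]
17. n10.tag = 24  [24]
18. n11.val = true  [terminal]
19. n12.ok = 27  [terminal]
20. n10.fin = false  [b.val == false]
21. n13.ok = 6  [terminal]
22. n14.pre = 18  [f.ok + C₀.pre + 8]
23. n15.val = true  [terminal]
24. n16.val = true  [terminal]
25. n17.acc = 7  [terminal]
26. n14.env = "kq"  ["kq"]
27. n9.env = "zq"  ["zq"]
28. n8.ok = "zqy"  [C.env ++ "y"]
29. n8.cnt = -3  [-3]
30. n8.mk = 8  [8]
31. n0.wid = 13  [D.mk + D.cnt + 8]
32. n0.val = true  [A.val == false]
33. n0.pre = false  [A.val == true]

true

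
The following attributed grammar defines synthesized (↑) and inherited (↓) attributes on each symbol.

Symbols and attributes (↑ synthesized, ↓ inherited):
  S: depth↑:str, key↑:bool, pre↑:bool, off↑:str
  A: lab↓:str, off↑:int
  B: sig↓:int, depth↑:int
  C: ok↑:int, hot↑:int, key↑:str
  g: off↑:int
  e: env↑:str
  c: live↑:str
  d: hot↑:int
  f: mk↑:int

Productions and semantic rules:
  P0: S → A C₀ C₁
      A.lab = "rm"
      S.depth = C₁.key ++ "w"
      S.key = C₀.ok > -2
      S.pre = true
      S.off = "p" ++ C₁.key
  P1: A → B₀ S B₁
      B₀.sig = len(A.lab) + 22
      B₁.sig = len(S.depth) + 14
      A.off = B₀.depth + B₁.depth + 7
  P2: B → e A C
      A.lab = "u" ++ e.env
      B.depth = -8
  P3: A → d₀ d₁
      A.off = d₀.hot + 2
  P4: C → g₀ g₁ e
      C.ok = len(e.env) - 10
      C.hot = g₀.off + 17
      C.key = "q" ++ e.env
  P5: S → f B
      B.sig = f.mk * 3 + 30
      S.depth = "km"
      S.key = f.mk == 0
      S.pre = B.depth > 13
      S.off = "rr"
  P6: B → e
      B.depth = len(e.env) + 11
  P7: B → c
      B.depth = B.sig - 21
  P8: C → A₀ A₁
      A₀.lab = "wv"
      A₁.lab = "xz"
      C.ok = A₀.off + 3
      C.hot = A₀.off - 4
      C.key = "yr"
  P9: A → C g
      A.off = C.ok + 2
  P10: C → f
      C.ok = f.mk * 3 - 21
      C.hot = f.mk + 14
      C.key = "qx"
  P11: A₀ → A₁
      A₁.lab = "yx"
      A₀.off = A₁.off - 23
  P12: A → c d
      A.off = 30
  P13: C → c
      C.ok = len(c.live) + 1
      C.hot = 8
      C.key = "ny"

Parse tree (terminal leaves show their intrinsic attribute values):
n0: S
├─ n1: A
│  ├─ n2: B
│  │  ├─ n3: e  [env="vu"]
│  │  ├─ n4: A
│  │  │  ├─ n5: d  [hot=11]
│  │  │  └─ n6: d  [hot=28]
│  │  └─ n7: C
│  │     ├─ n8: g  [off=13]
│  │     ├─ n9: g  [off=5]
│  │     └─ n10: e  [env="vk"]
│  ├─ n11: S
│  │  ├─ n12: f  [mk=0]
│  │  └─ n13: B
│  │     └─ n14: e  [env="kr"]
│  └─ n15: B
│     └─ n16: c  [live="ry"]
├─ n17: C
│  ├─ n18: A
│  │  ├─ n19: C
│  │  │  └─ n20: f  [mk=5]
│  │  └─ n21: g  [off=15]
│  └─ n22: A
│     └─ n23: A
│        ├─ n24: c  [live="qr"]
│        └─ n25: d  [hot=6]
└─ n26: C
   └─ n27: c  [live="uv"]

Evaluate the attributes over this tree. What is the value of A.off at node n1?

-6

1. n1.lab = "rm"  ["rm"]
2. n2.sig = 24  [len(A.lab) + 22]
3. n3.env = "vu"  [terminal]
4. n4.lab = "uvu"  ["u" ++ e.env]
5. n5.hot = 11  [terminal]
6. n6.hot = 28  [terminal]
7. n4.off = 13  [d₀.hot + 2]
8. n8.off = 13  [terminal]
9. n9.off = 5  [terminal]
10. n10.env = "vk"  [terminal]
11. n7.ok = -8  [len(e.env) - 10]
12. n7.hot = 30  [g₀.off + 17]
13. n7.key = "qvk"  ["q" ++ e.env]
14. n2.depth = -8  [-8]
15. n12.mk = 0  [terminal]
16. n13.sig = 30  [f.mk * 3 + 30]
17. n14.env = "kr"  [terminal]
18. n13.depth = 13  [len(e.env) + 11]
19. n11.depth = "km"  ["km"]
20. n11.key = true  [f.mk == 0]
21. n11.pre = false  [B.depth > 13]
22. n11.off = "rr"  ["rr"]
23. n15.sig = 16  [len(S.depth) + 14]
24. n16.live = "ry"  [terminal]
25. n15.depth = -5  [B.sig - 21]
26. n1.off = -6  [B₀.depth + B₁.depth + 7]
27. n18.lab = "wv"  ["wv"]
28. n20.mk = 5  [terminal]
29. n19.ok = -6  [f.mk * 3 - 21]
30. n19.hot = 19  [f.mk + 14]
31. n19.key = "qx"  ["qx"]
32. n21.off = 15  [terminal]
33. n18.off = -4  [C.ok + 2]
34. n22.lab = "xz"  ["xz"]
35. n23.lab = "yx"  ["yx"]
36. n24.live = "qr"  [terminal]
37. n25.hot = 6  [terminal]
38. n23.off = 30  [30]
39. n22.off = 7  [A₁.off - 23]
40. n17.ok = -1  [A₀.off + 3]
41. n17.hot = -8  [A₀.off - 4]
42. n17.key = "yr"  ["yr"]
43. n27.live = "uv"  [terminal]
44. n26.ok = 3  [len(c.live) + 1]
45. n26.hot = 8  [8]
46. n26.key = "ny"  ["ny"]
47. n0.depth = "nyw"  [C₁.key ++ "w"]
48. n0.key = true  [C₀.ok > -2]
49. n0.pre = true  [true]
50. n0.off = "pny"  ["p" ++ C₁.key]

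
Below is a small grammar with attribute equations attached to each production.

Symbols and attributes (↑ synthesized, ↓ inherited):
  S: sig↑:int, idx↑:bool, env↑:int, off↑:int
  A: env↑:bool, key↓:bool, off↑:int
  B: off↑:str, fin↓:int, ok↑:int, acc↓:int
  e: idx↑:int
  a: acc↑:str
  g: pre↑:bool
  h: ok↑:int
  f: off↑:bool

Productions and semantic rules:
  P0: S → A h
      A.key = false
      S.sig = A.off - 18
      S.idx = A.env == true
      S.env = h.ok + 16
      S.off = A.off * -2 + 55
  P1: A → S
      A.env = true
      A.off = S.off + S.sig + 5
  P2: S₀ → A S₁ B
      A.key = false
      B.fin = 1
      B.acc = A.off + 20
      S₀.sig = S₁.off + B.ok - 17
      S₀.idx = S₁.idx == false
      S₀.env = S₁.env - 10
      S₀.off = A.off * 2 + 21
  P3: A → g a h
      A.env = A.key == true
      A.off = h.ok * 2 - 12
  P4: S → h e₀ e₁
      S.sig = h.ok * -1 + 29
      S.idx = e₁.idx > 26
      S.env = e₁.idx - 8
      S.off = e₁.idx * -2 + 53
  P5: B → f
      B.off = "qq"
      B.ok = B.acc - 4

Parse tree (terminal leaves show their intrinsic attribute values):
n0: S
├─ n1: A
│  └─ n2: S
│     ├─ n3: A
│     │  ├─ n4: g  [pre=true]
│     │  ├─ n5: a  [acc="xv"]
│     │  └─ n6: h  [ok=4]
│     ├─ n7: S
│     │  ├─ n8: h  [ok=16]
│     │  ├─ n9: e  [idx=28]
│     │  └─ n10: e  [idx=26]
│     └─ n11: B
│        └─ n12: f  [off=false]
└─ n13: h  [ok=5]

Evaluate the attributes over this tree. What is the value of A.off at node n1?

14

1. n1.key = false  [false]
2. n3.key = false  [false]
3. n4.pre = true  [terminal]
4. n5.acc = "xv"  [terminal]
5. n6.ok = 4  [terminal]
6. n3.env = false  [A.key == true]
7. n3.off = -4  [h.ok * 2 - 12]
8. n8.ok = 16  [terminal]
9. n9.idx = 28  [terminal]
10. n10.idx = 26  [terminal]
11. n7.sig = 13  [h.ok * -1 + 29]
12. n7.idx = false  [e₁.idx > 26]
13. n7.env = 18  [e₁.idx - 8]
14. n7.off = 1  [e₁.idx * -2 + 53]
15. n11.fin = 1  [1]
16. n11.acc = 16  [A.off + 20]
17. n12.off = false  [terminal]
18. n11.off = "qq"  ["qq"]
19. n11.ok = 12  [B.acc - 4]
20. n2.sig = -4  [S₁.off + B.ok - 17]
21. n2.idx = true  [S₁.idx == false]
22. n2.env = 8  [S₁.env - 10]
23. n2.off = 13  [A.off * 2 + 21]
24. n1.env = true  [true]
25. n1.off = 14  [S.off + S.sig + 5]
26. n13.ok = 5  [terminal]
27. n0.sig = -4  [A.off - 18]
28. n0.idx = true  [A.env == true]
29. n0.env = 21  [h.ok + 16]
30. n0.off = 27  [A.off * -2 + 55]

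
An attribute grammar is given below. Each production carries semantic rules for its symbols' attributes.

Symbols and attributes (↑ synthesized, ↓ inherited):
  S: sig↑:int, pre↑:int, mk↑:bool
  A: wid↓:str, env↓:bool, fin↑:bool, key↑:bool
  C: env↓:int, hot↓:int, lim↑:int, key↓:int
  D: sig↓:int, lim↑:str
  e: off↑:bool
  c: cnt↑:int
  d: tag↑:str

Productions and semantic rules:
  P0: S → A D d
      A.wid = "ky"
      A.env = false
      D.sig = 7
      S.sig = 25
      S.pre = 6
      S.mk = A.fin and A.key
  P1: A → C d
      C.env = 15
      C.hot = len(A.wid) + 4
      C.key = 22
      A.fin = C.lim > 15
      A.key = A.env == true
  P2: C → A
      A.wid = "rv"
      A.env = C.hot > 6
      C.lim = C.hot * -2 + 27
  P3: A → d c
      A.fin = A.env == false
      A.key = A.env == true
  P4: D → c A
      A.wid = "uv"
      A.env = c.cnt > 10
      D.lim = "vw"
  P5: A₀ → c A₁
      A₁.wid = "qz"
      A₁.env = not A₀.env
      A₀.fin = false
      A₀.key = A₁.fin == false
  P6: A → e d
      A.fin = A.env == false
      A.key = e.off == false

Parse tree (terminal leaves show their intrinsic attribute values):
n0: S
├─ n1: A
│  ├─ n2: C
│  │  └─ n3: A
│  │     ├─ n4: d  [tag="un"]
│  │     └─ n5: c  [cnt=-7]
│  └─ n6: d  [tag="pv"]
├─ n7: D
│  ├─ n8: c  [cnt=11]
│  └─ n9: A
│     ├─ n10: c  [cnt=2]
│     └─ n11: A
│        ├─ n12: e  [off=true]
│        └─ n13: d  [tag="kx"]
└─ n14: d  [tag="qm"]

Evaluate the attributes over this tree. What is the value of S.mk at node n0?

false

1. n1.wid = "ky"  ["ky"]
2. n1.env = false  [false]
3. n2.env = 15  [15]
4. n2.hot = 6  [len(A.wid) + 4]
5. n2.key = 22  [22]
6. n3.wid = "rv"  ["rv"]
7. n3.env = false  [C.hot > 6]
8. n4.tag = "un"  [terminal]
9. n5.cnt = -7  [terminal]
10. n3.fin = true  [A.env == false]
11. n3.key = false  [A.env == true]
12. n2.lim = 15  [C.hot * -2 + 27]
13. n6.tag = "pv"  [terminal]
14. n1.fin = false  [C.lim > 15]
15. n1.key = false  [A.env == true]
16. n7.sig = 7  [7]
17. n8.cnt = 11  [terminal]
18. n9.wid = "uv"  ["uv"]
19. n9.env = true  [c.cnt > 10]
20. n10.cnt = 2  [terminal]
21. n11.wid = "qz"  ["qz"]
22. n11.env = false  [not A₀.env]
23. n12.off = true  [terminal]
24. n13.tag = "kx"  [terminal]
25. n11.fin = true  [A.env == false]
26. n11.key = false  [e.off == false]
27. n9.fin = false  [false]
28. n9.key = false  [A₁.fin == false]
29. n7.lim = "vw"  ["vw"]
30. n14.tag = "qm"  [terminal]
31. n0.sig = 25  [25]
32. n0.pre = 6  [6]
33. n0.mk = false  [A.fin and A.key]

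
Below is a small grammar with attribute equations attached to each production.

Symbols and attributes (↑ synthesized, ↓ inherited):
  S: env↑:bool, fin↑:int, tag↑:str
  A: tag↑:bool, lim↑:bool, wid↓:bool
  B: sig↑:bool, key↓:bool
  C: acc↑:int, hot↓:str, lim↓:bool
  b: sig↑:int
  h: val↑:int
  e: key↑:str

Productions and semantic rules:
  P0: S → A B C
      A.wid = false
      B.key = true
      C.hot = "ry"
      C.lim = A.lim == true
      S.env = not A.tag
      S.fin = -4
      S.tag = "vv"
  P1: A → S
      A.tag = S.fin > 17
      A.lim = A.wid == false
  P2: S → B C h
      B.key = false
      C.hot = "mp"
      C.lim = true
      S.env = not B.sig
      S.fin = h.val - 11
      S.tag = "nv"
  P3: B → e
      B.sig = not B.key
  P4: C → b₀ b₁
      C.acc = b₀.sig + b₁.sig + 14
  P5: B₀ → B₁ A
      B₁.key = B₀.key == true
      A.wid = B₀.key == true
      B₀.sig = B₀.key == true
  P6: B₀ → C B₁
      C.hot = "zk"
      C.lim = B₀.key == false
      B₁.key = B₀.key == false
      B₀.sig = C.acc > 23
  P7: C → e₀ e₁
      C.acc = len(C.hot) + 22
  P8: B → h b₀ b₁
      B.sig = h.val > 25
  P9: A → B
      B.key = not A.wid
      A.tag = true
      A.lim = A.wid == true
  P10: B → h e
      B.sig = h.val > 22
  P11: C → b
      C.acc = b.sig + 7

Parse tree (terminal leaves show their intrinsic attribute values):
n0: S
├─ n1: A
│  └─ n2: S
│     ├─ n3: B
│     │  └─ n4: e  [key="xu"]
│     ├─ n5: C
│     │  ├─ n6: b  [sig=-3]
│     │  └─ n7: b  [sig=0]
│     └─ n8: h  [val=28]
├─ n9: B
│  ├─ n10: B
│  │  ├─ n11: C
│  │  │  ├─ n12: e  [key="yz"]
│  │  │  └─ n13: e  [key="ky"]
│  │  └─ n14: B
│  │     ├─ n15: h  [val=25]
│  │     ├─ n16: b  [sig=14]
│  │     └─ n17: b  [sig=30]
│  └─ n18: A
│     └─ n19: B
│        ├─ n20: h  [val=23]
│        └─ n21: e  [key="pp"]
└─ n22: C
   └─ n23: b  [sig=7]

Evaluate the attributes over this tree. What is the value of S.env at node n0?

true

1. n1.wid = false  [false]
2. n3.key = false  [false]
3. n4.key = "xu"  [terminal]
4. n3.sig = true  [not B.key]
5. n5.hot = "mp"  ["mp"]
6. n5.lim = true  [true]
7. n6.sig = -3  [terminal]
8. n7.sig = 0  [terminal]
9. n5.acc = 11  [b₀.sig + b₁.sig + 14]
10. n8.val = 28  [terminal]
11. n2.env = false  [not B.sig]
12. n2.fin = 17  [h.val - 11]
13. n2.tag = "nv"  ["nv"]
14. n1.tag = false  [S.fin > 17]
15. n1.lim = true  [A.wid == false]
16. n9.key = true  [true]
17. n10.key = true  [B₀.key == true]
18. n11.hot = "zk"  ["zk"]
19. n11.lim = false  [B₀.key == false]
20. n12.key = "yz"  [terminal]
21. n13.key = "ky"  [terminal]
22. n11.acc = 24  [len(C.hot) + 22]
23. n14.key = false  [B₀.key == false]
24. n15.val = 25  [terminal]
25. n16.sig = 14  [terminal]
26. n17.sig = 30  [terminal]
27. n14.sig = false  [h.val > 25]
28. n10.sig = true  [C.acc > 23]
29. n18.wid = true  [B₀.key == true]
30. n19.key = false  [not A.wid]
31. n20.val = 23  [terminal]
32. n21.key = "pp"  [terminal]
33. n19.sig = true  [h.val > 22]
34. n18.tag = true  [true]
35. n18.lim = true  [A.wid == true]
36. n9.sig = true  [B₀.key == true]
37. n22.hot = "ry"  ["ry"]
38. n22.lim = true  [A.lim == true]
39. n23.sig = 7  [terminal]
40. n22.acc = 14  [b.sig + 7]
41. n0.env = true  [not A.tag]
42. n0.fin = -4  [-4]
43. n0.tag = "vv"  ["vv"]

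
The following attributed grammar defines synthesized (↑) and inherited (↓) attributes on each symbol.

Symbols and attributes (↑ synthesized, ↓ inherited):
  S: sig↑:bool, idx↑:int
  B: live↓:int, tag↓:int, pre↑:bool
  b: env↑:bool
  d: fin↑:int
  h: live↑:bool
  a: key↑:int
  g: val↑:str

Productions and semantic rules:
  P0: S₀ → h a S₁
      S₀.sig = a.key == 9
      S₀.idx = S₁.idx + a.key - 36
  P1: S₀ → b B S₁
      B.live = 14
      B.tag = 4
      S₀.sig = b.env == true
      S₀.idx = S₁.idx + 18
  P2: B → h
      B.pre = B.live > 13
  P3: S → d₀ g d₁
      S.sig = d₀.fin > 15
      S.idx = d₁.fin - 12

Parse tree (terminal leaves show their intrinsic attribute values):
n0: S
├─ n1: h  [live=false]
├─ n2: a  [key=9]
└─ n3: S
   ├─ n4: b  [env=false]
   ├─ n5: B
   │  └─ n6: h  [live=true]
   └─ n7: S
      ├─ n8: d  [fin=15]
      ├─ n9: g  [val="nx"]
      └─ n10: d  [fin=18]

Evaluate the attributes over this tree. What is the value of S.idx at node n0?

1. n1.live = false  [terminal]
2. n2.key = 9  [terminal]
3. n4.env = false  [terminal]
4. n5.live = 14  [14]
5. n5.tag = 4  [4]
6. n6.live = true  [terminal]
7. n5.pre = true  [B.live > 13]
8. n8.fin = 15  [terminal]
9. n9.val = "nx"  [terminal]
10. n10.fin = 18  [terminal]
11. n7.sig = false  [d₀.fin > 15]
12. n7.idx = 6  [d₁.fin - 12]
13. n3.sig = false  [b.env == true]
14. n3.idx = 24  [S₁.idx + 18]
15. n0.sig = true  [a.key == 9]
16. n0.idx = -3  [S₁.idx + a.key - 36]

-3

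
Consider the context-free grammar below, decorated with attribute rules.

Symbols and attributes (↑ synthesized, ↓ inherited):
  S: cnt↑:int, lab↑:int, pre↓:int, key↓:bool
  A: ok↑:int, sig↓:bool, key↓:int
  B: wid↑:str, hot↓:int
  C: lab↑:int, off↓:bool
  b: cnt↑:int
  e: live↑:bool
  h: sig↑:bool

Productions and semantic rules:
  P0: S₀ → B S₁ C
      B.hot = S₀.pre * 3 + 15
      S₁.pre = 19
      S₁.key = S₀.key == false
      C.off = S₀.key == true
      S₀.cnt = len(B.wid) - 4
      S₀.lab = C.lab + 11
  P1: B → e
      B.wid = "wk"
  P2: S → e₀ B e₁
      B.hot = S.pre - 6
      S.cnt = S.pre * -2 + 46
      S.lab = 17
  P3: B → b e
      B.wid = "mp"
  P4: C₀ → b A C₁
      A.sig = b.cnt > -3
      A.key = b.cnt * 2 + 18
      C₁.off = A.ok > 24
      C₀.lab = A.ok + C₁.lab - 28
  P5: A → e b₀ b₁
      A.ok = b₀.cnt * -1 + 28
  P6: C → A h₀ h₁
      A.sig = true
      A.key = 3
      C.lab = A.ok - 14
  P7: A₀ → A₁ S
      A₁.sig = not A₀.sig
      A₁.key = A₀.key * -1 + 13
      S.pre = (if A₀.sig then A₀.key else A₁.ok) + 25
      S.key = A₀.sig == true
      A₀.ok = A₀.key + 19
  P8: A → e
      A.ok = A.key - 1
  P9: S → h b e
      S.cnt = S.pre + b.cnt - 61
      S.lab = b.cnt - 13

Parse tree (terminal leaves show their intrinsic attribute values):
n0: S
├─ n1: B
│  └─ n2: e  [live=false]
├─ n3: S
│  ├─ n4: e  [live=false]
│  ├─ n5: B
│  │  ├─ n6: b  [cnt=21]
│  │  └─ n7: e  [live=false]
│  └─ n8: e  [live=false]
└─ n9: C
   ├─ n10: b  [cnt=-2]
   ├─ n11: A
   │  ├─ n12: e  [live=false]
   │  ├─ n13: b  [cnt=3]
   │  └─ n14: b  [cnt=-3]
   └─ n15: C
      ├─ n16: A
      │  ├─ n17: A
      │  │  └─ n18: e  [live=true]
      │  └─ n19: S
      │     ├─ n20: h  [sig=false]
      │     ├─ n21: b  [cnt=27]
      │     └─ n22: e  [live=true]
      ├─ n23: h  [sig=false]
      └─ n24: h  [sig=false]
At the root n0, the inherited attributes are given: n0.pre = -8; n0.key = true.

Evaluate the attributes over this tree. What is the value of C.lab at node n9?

5

1. n0.pre = -8  [given at root]
2. n0.key = true  [given at root]
3. n1.hot = -9  [S₀.pre * 3 + 15]
4. n2.live = false  [terminal]
5. n1.wid = "wk"  ["wk"]
6. n3.pre = 19  [19]
7. n3.key = false  [S₀.key == false]
8. n4.live = false  [terminal]
9. n5.hot = 13  [S.pre - 6]
10. n6.cnt = 21  [terminal]
11. n7.live = false  [terminal]
12. n5.wid = "mp"  ["mp"]
13. n8.live = false  [terminal]
14. n3.cnt = 8  [S.pre * -2 + 46]
15. n3.lab = 17  [17]
16. n9.off = true  [S₀.key == true]
17. n10.cnt = -2  [terminal]
18. n11.sig = true  [b.cnt > -3]
19. n11.key = 14  [b.cnt * 2 + 18]
20. n12.live = false  [terminal]
21. n13.cnt = 3  [terminal]
22. n14.cnt = -3  [terminal]
23. n11.ok = 25  [b₀.cnt * -1 + 28]
24. n15.off = true  [A.ok > 24]
25. n16.sig = true  [true]
26. n16.key = 3  [3]
27. n17.sig = false  [not A₀.sig]
28. n17.key = 10  [A₀.key * -1 + 13]
29. n18.live = true  [terminal]
30. n17.ok = 9  [A.key - 1]
31. n19.pre = 28  [(if A₀.sig then A₀.key else A₁.ok) + 25]
32. n19.key = true  [A₀.sig == true]
33. n20.sig = false  [terminal]
34. n21.cnt = 27  [terminal]
35. n22.live = true  [terminal]
36. n19.cnt = -6  [S.pre + b.cnt - 61]
37. n19.lab = 14  [b.cnt - 13]
38. n16.ok = 22  [A₀.key + 19]
39. n23.sig = false  [terminal]
40. n24.sig = false  [terminal]
41. n15.lab = 8  [A.ok - 14]
42. n9.lab = 5  [A.ok + C₁.lab - 28]
43. n0.cnt = -2  [len(B.wid) - 4]
44. n0.lab = 16  [C.lab + 11]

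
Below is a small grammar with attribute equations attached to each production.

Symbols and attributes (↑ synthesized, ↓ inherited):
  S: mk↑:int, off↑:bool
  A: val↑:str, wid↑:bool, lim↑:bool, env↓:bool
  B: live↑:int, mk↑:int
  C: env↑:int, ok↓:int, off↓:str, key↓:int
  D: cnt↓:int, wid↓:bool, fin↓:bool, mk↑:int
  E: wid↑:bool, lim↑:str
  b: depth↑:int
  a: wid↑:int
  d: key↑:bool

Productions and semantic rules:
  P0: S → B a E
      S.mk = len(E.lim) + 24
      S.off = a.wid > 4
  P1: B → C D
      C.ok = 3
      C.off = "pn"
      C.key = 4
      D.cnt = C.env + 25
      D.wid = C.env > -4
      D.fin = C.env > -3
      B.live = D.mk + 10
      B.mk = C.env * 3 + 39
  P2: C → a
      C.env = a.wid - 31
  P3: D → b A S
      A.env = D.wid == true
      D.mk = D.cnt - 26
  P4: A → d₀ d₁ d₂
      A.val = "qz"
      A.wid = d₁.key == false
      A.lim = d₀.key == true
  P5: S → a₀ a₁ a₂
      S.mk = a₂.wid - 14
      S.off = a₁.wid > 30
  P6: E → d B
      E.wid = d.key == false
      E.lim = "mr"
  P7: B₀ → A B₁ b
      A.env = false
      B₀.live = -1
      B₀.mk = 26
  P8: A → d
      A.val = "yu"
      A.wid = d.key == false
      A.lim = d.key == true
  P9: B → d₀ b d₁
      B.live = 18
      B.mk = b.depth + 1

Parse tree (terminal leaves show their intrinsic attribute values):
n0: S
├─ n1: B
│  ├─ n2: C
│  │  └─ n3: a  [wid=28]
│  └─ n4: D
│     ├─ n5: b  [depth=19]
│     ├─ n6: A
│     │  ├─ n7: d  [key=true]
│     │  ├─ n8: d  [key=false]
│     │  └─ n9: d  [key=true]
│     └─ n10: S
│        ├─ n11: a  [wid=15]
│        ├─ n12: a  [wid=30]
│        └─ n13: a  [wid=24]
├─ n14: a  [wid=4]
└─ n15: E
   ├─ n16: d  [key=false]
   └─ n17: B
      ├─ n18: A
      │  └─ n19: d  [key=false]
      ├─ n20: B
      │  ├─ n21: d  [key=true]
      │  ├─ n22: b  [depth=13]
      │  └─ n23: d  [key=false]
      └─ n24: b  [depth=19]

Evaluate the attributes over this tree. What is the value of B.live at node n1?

6

1. n2.ok = 3  [3]
2. n2.off = "pn"  ["pn"]
3. n2.key = 4  [4]
4. n3.wid = 28  [terminal]
5. n2.env = -3  [a.wid - 31]
6. n4.cnt = 22  [C.env + 25]
7. n4.wid = true  [C.env > -4]
8. n4.fin = false  [C.env > -3]
9. n5.depth = 19  [terminal]
10. n6.env = true  [D.wid == true]
11. n7.key = true  [terminal]
12. n8.key = false  [terminal]
13. n9.key = true  [terminal]
14. n6.val = "qz"  ["qz"]
15. n6.wid = true  [d₁.key == false]
16. n6.lim = true  [d₀.key == true]
17. n11.wid = 15  [terminal]
18. n12.wid = 30  [terminal]
19. n13.wid = 24  [terminal]
20. n10.mk = 10  [a₂.wid - 14]
21. n10.off = false  [a₁.wid > 30]
22. n4.mk = -4  [D.cnt - 26]
23. n1.live = 6  [D.mk + 10]
24. n1.mk = 30  [C.env * 3 + 39]
25. n14.wid = 4  [terminal]
26. n16.key = false  [terminal]
27. n18.env = false  [false]
28. n19.key = false  [terminal]
29. n18.val = "yu"  ["yu"]
30. n18.wid = true  [d.key == false]
31. n18.lim = false  [d.key == true]
32. n21.key = true  [terminal]
33. n22.depth = 13  [terminal]
34. n23.key = false  [terminal]
35. n20.live = 18  [18]
36. n20.mk = 14  [b.depth + 1]
37. n24.depth = 19  [terminal]
38. n17.live = -1  [-1]
39. n17.mk = 26  [26]
40. n15.wid = true  [d.key == false]
41. n15.lim = "mr"  ["mr"]
42. n0.mk = 26  [len(E.lim) + 24]
43. n0.off = false  [a.wid > 4]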